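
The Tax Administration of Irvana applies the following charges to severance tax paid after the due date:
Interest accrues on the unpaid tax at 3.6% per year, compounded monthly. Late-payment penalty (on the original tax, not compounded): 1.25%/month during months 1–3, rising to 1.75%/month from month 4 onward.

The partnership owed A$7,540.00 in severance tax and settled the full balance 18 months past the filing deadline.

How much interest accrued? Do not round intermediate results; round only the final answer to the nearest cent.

Interest (3.6%/yr ÷ 12 = 0.3%/month): A$7,540.00 × ((1 + 0.003)^18 − 1) = A$417.7106…

A$417.71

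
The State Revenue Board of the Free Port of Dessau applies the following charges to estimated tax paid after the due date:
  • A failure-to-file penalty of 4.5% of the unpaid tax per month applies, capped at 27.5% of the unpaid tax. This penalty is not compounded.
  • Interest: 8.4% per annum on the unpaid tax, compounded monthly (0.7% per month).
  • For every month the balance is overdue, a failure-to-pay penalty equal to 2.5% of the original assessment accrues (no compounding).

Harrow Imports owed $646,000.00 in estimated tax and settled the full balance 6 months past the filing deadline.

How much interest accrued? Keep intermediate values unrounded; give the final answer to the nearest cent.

$27,611.26

Interest: $646,000.00 × ((1 + 0.007)^6 − 1) = $646,000.00 × 0.0427419… = $27,611.2649…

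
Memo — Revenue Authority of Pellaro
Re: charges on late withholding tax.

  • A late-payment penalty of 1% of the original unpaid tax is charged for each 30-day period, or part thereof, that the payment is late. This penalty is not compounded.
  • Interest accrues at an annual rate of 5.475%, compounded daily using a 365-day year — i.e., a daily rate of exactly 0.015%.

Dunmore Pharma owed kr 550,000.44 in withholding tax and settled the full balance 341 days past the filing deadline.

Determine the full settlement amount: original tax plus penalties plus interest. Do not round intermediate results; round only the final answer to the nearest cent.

kr 644,862.71

Penalty periods: ⌈341/30⌉ = 12; penalty = 12 × 1% × kr 550,000.44 = kr 66,000.05…
Interest: kr 550,000.44 × ((1 + 0.00015)^341 − 1) = kr 550,000.44 × 0.05247672… = kr 28,862.2171…
Total = kr 550,000.44 + kr 66,000.0528 + kr 28,862.2171… = kr 644,862.71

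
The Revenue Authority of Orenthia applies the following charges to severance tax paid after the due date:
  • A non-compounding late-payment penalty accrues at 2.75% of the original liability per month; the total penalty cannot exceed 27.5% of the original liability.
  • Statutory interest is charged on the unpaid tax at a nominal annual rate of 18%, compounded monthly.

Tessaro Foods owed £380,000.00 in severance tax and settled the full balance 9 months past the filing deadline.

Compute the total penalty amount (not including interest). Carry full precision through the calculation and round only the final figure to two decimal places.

£94,050.00

Penalty: 9 × 2.75% × £380,000.00 = £94,050.00 (below the 27.5% cap of £104,500.00)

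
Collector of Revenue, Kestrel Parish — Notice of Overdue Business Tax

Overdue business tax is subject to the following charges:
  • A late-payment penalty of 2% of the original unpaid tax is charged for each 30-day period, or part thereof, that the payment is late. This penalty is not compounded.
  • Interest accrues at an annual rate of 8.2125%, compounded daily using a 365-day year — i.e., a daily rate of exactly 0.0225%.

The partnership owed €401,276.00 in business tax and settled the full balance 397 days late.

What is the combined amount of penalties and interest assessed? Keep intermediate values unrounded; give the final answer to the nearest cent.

Penalty periods: ⌈397/30⌉ = 14; penalty = 14 × 2% × €401,276.00 = €112,357.28
Interest: €401,276.00 × ((1 + 0.000225)^397 − 1) = €401,276.00 × 0.09342498… = €37,489.2019…
Penalties + interest = €112,357.2800 + €37,489.2019… = €149,846.48

€149,846.48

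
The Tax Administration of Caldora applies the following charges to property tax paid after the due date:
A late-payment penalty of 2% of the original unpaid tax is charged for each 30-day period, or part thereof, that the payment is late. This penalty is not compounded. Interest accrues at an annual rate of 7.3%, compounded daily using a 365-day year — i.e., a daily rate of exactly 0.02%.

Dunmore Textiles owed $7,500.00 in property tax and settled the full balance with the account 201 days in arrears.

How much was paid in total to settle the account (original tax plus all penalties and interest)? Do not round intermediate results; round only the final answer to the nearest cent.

$8,857.61

Penalty periods: ⌈201/30⌉ = 7; penalty = 7 × 2% × $7,500.00 = $1,050.00
Interest: $7,500.00 × ((1 + 0.0002)^201 − 1) = $7,500.00 × 0.04101477… = $307.6108…
Total = $7,500.00 + $1,050.0000 + $307.6108… = $8,857.61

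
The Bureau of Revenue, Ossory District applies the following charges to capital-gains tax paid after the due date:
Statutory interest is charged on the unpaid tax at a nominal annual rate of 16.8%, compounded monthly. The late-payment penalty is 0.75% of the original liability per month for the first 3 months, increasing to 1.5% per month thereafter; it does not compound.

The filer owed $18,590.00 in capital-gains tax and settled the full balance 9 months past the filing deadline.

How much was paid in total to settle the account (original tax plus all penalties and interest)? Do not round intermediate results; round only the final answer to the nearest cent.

$23,159.26

Penalty, months 1–3: 3 × 0.75% × $18,590.00 = $418.28…
Penalty, months 4–9: 6 × 1.5% × $18,590.00 = $1,673.10
Interest (16.8%/yr ÷ 12 = 1.4%/month): $18,590.00 × ((1 + 0.014)^9 − 1) = $2,477.8872…
Total = $18,590.00 + $2,091.3750 + $2,477.8872… = $23,159.26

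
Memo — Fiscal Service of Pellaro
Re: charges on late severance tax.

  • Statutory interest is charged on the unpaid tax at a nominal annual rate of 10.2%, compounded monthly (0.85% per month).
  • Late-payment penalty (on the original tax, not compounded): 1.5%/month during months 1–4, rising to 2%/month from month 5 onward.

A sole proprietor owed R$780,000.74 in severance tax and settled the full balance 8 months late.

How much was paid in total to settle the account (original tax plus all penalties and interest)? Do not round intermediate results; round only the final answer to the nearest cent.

R$943,845.95

Penalty, months 1–4: 4 × 1.5% × R$780,000.74 = R$46,800.04…
Penalty, months 5–8: 4 × 2% × R$780,000.74 = R$62,400.06…
Interest: R$780,000.74 × ((1 + 0.0085)^8 − 1) = R$780,000.74 × 0.0700578… = R$54,645.1038…
Total = R$780,000.74 + R$109,200.1036 + R$54,645.1038… = R$943,845.95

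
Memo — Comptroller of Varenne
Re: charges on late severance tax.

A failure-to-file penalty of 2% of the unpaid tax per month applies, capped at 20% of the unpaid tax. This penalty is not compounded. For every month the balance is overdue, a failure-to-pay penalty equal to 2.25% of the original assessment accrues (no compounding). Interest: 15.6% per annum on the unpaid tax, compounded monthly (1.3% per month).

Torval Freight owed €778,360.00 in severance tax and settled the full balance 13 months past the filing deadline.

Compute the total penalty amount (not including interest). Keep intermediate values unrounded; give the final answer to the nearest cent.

Failure-to-file: 13 × 2% × €778,360.00 = €202,373.60, capped at 20% × €778,360.00 = €155,672.00
Failure-to-pay penalty: 13 × 2.25% × €778,360.00 = €227,670.30
Total penalty = €155,672.00 + €227,670.30 = €383,342.30

€383,342.30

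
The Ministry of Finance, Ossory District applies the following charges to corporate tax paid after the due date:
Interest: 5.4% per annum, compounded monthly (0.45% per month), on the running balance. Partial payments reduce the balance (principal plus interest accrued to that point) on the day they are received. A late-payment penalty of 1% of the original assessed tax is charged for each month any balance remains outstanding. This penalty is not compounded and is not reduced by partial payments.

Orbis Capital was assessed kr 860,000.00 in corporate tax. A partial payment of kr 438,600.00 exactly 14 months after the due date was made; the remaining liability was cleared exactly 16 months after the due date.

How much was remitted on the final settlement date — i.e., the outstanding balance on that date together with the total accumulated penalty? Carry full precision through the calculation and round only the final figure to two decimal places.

Balance at month 14: kr 860,000.0000 × (1 + 0.0045)^14 = kr 915,793.6470…
After kr 438,600.00 payment: kr 915,793.6470… − kr 438,600.00 = kr 477,193.6470…
Balance at month 16: kr 477,193.6470… × (1 + 0.0045)^2 = kr 481,498.0530…
Penalty: 16 × 1% × kr 860,000.00 = kr 137,600.00
Final settlement = outstanding balance + penalty = kr 481,498.0530… + kr 137,600.00 = kr 619,098.05

kr 619,098.05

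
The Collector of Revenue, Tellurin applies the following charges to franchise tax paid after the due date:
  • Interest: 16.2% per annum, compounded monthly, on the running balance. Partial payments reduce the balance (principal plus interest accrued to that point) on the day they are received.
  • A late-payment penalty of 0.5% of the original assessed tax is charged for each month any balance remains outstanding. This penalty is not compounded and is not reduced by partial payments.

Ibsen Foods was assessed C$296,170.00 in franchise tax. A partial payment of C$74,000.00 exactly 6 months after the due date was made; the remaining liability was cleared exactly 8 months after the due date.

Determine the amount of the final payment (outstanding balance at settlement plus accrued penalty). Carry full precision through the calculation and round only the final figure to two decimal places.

Monthly rate = 16.2% ÷ 12 = 1.35%
Balance at month 6: C$296,170.0000 × (1 + 0.0135)^6 = C$320,984.1469…
After C$74,000.00 payment: C$320,984.1469… − C$74,000.00 = C$246,984.1469…
Balance at month 8: C$246,984.1469… × (1 + 0.0135)^2 = C$253,697.7317…
Penalty: 8 × 0.5% × C$296,170.00 = C$11,846.80
Final settlement = outstanding balance + penalty = C$253,697.7317… + C$11,846.80 = C$265,544.53

C$265,544.53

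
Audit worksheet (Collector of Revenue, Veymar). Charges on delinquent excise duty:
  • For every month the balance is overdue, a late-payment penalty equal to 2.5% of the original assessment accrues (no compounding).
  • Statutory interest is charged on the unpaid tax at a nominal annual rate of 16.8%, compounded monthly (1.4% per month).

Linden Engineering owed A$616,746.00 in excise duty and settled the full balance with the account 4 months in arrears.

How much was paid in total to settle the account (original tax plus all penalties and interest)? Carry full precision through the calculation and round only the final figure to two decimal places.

Late-payment penalty = 2.5% × A$616,746.00 × 4 mo = A$61,674.60
Interest: A$616,746.00 × ((1 + 0.014)^4 − 1) = A$616,746.00 × 0.0571870… = A$35,269.8624…
Total = A$616,746.00 + A$61,674.6000 + A$35,269.8624… = A$713,690.46

A$713,690.46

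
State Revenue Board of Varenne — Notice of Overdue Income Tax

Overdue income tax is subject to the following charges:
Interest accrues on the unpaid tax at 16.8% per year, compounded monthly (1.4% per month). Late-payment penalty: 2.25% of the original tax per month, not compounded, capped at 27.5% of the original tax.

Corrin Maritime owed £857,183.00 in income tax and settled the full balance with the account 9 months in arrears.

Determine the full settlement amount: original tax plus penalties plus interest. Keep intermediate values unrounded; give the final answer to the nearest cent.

£1,145,017.68

Penalty: 9 × 2.25% × £857,183.00 = £173,579.56… (below the 27.5% cap of £235,725.33…)
Interest: £857,183.00 × ((1 + 0.014)^9 − 1) = £857,183.00 × 0.1332914… = £114,255.1263…
Total = £857,183.00 + £173,579.5575 + £114,255.1263… = £1,145,017.68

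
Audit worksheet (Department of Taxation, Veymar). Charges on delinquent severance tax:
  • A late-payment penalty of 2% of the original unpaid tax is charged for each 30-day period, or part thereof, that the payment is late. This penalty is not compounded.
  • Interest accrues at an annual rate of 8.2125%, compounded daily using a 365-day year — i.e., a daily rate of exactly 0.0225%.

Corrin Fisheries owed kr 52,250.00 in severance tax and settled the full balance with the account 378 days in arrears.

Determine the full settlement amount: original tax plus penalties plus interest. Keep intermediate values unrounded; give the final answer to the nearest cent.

kr 70,472.77

Penalty periods: ⌈378/30⌉ = 13; penalty = 13 × 2% × kr 52,250.00 = kr 13,585.00
Interest: kr 52,250.00 × ((1 + 0.000225)^378 − 1) = kr 52,250.00 × 0.08876109… = kr 4,637.7668…
Total = kr 52,250.00 + kr 13,585.0000 + kr 4,637.7668… = kr 70,472.77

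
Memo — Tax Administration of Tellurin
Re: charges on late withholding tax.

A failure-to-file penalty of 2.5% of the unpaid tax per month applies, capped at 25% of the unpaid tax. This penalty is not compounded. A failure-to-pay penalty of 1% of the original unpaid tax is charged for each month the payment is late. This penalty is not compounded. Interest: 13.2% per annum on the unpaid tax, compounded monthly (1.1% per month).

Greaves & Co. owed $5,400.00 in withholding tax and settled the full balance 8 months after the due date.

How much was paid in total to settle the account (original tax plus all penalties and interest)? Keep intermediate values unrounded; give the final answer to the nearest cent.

$7,405.90

Failure-to-file: 8 × 2.5% × $5,400.00 = $1,080.00 (under the 25% cap)
Failure-to-pay penalty = 1% × $5,400.00 × 8 mo = $432.00
Interest: $5,400.00 × ((1 + 0.011)^8 − 1) = $5,400.00 × 0.0914636… = $493.9033…
Total = $5,400.00 + $1,512.0000 + $493.9033… = $7,405.90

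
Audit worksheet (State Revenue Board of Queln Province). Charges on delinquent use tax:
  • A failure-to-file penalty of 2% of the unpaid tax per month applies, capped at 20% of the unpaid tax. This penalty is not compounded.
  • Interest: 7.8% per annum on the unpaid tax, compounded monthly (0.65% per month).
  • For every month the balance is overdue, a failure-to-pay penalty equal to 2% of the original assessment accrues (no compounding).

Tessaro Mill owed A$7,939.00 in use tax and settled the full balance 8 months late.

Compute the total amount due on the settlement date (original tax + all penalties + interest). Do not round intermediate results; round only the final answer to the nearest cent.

A$10,901.82

Failure-to-file: 8 × 2% × A$7,939.00 = A$1,270.24 (under the 20% cap)
Failure-to-pay penalty: 8 × 2% × A$7,939.00 = A$1,270.24
Interest: A$7,939.00 × ((1 + 0.0065)^8 − 1) = A$7,939.00 × 0.0531985… = A$422.3429…
Total = A$7,939.00 + A$2,540.4800 + A$422.3429… = A$10,901.82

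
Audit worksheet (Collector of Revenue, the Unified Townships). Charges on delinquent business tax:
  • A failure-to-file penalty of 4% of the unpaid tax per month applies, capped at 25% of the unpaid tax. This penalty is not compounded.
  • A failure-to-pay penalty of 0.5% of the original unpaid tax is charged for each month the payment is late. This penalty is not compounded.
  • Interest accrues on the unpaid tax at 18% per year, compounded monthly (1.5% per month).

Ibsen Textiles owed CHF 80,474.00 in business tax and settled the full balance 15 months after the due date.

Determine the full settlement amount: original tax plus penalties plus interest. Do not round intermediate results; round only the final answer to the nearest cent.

CHF 126,765.23

Failure-to-file: 15 × 4% × CHF 80,474.00 = CHF 48,284.40, capped at 25% × CHF 80,474.00 = CHF 20,118.50
Failure-to-pay penalty: 15 × 0.5% × CHF 80,474.00 = CHF 6,035.55
Interest: CHF 80,474.00 × ((1 + 0.015)^15 − 1) = CHF 80,474.00 × 0.2502321… = CHF 20,137.1753…
Total = CHF 80,474.00 + CHF 26,154.0500 + CHF 20,137.1753… = CHF 126,765.23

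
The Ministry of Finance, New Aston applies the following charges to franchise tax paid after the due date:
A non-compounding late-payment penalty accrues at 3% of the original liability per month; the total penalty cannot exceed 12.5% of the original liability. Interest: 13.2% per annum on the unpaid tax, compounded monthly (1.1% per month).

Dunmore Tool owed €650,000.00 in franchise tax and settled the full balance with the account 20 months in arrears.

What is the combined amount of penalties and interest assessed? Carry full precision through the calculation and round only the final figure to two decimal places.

Penalty (uncapped): 20 × 3% × €650,000.00 = €390,000.00; cap = 12.5% × €650,000.00 = €81,250.00 → penalty = €81,250.00
Interest: €650,000.00 × ((1 + 0.011)^20 − 1) = €650,000.00 × 0.2445808… = €158,977.5478…
Penalties + interest = €81,250.0000 + €158,977.5478… = €240,227.55

€240,227.55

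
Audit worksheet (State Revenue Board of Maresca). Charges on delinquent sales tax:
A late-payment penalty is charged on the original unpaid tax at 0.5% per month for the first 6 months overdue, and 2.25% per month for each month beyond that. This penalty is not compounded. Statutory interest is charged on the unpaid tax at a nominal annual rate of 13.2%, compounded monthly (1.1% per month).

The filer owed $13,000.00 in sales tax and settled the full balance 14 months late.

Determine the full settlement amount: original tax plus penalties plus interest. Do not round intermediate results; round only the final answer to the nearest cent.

$17,881.64

Penalty, months 1–6: 6 × 0.5% × $13,000.00 = $390.00
Penalty, months 7–14: 8 × 2.25% × $13,000.00 = $2,340.00
Interest: $13,000.00 × ((1 + 0.011)^14 − 1) = $13,000.00 × 0.1655105… = $2,151.6361…
Total = $13,000.00 + $2,730.0000 + $2,151.6361… = $17,881.64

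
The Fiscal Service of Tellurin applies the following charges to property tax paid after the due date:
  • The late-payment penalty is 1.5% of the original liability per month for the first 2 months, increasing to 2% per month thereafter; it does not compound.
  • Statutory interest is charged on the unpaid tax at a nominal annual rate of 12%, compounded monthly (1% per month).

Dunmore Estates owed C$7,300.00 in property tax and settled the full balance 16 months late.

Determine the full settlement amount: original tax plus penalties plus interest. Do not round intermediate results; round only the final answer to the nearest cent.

Penalty, months 1–2: 2 × 1.5% × C$7,300.00 = C$219.00
Penalty, months 3–16: 14 × 2% × C$7,300.00 = C$2,044.00
Interest: C$7,300.00 × ((1 + 0.01)^16 − 1) = C$7,300.00 × 0.1725786… = C$1,259.8241…
Total = C$7,300.00 + C$2,263.0000 + C$1,259.8241… = C$10,822.82

C$10,822.82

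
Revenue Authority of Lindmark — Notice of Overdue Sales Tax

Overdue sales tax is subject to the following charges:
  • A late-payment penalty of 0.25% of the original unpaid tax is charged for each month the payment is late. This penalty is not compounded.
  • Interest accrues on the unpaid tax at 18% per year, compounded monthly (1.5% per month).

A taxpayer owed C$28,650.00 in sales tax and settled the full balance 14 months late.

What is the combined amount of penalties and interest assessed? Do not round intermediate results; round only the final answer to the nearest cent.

C$7,642.55

Late-payment penalty = 0.25% × C$28,650.00 × 14 mo = C$1,002.75
Interest: C$28,650.00 × ((1 + 0.015)^14 − 1) = C$28,650.00 × 0.2317557… = C$6,639.8017…
Penalties + interest = C$1,002.7500 + C$6,639.8017… = C$7,642.55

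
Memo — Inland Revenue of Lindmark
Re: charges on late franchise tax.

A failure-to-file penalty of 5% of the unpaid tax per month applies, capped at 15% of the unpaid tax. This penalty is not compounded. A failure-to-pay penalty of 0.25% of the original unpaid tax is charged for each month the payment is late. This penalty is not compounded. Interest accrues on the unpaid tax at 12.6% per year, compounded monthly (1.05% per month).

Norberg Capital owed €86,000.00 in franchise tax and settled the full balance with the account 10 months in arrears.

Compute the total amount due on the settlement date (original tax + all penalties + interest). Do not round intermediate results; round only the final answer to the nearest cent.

Failure-to-file: 10 × 5% × €86,000.00 = €43,000.00, capped at 15% × €86,000.00 = €12,900.00
Failure-to-pay penalty = 0.25% × €86,000.00 × 10 mo = €2,150.00
Interest: €86,000.00 × ((1 + 0.0105)^10 − 1) = €86,000.00 × 0.1101028… = €9,468.8365…
Total = €86,000.00 + €15,050.0000 + €9,468.8365… = €110,518.84

€110,518.84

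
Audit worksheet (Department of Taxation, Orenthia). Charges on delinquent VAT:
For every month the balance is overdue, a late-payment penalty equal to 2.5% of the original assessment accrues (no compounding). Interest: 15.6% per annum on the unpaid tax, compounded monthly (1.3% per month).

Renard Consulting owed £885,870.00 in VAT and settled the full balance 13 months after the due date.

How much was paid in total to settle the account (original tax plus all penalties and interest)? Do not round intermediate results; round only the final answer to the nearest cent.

£1,335,742.47

Late-payment penalty = 2.5% × £885,870.00 × 13 mo = £287,907.75
Interest: £885,870.00 × ((1 + 0.013)^13 − 1) = £885,870.00 × 0.1828312… = £161,964.7189…
Total = £885,870.00 + £287,907.7500 + £161,964.7189… = £1,335,742.47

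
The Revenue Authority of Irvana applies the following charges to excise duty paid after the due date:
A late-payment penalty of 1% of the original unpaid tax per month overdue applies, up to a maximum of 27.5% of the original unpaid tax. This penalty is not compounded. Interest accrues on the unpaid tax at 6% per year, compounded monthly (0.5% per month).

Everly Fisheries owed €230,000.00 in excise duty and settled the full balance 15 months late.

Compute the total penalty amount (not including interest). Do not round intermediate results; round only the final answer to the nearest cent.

€34,500.00

Penalty: 15 × 1% × €230,000.00 = €34,500.00 (below the 27.5% cap of €63,250.00)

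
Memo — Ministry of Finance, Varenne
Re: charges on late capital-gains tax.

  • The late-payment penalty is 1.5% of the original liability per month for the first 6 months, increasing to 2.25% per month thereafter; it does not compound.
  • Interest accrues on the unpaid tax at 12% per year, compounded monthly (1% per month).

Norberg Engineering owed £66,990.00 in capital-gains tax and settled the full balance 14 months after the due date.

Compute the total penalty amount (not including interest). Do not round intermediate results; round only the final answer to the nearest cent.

Penalty, months 1–6: 6 × 1.5% × £66,990.00 = £6,029.10
Penalty, months 7–14: 8 × 2.25% × £66,990.00 = £12,058.20
Total penalty = £6,029.10 + £12,058.20 = £18,087.30

£18,087.30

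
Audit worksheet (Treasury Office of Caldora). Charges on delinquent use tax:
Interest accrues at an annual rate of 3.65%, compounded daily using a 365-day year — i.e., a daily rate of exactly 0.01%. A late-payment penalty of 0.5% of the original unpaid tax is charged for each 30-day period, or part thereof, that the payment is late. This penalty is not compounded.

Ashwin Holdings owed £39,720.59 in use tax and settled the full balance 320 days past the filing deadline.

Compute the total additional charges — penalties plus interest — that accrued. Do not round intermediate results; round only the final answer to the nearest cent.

£3,476.18

Penalty periods: ⌈320/30⌉ = 11; penalty = 11 × 0.5% × £39,720.59 = £2,184.63…
Interest: £39,720.59 × ((1 + 0.0001)^320 − 1) = £39,720.59 × 0.03251585… = £1,291.5489…
Penalties + interest = £2,184.6325… + £1,291.5489… = £3,476.18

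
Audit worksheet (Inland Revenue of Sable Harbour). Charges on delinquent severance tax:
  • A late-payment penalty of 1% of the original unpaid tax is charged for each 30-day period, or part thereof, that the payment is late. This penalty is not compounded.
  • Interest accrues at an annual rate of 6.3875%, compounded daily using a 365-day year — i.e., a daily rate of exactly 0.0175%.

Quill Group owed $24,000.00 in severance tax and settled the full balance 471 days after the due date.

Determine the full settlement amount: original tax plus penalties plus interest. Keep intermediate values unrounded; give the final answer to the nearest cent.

Penalty periods: ⌈471/30⌉ = 16; penalty = 16 × 1% × $24,000.00 = $3,840.00
Interest: $24,000.00 × ((1 + 0.000175)^471 − 1) = $24,000.00 × 0.08590940… = $2,061.8255…
Total = $24,000.00 + $3,840.0000 + $2,061.8255… = $29,901.83

$29,901.83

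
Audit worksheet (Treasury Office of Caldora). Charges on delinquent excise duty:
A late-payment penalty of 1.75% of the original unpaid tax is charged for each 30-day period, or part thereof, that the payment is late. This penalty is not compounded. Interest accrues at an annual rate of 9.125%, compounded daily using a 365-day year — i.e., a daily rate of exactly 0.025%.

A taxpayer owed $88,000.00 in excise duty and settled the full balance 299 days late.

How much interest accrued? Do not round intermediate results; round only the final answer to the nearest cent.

$6,829.21

Interest: $88,000.00 × ((1 + 0.00025)^299 − 1) = $88,000.00 × 0.07760465… = $6,829.2089…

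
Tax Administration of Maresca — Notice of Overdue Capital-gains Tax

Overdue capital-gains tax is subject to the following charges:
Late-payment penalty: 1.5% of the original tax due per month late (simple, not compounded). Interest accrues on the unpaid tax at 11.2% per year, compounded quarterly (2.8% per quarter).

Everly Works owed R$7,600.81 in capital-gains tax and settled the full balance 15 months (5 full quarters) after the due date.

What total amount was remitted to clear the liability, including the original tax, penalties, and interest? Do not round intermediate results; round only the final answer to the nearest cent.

Late-payment penalty = 1.5% × R$7,600.81 × 15 mo = R$1,710.18…
Interest: R$7,600.81 × ((1 + 0.028)^5 − 1) = R$7,600.81 × 0.1480626… = R$1,125.3958…
Total = R$7,600.81 + R$1,710.1823… + R$1,125.3958… = R$10,436.39

R$10,436.39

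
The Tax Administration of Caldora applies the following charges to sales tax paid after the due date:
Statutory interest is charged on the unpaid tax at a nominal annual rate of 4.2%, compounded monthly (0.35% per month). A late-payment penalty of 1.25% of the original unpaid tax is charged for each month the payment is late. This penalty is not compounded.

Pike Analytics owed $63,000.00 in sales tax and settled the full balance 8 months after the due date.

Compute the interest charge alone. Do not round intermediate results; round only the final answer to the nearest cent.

$1,785.76

Interest: $63,000.00 × ((1 + 0.0035)^8 − 1) = $63,000.00 × 0.0283454… = $1,785.7609…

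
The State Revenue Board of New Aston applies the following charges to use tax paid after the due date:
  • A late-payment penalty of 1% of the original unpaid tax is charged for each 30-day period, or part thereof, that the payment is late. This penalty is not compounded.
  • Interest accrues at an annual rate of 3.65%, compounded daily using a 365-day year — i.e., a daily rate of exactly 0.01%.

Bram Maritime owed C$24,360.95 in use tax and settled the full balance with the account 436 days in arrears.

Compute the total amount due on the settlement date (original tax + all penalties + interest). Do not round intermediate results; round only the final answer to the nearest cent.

Penalty periods: ⌈436/30⌉ = 15; penalty = 15 × 1% × C$24,360.95 = C$3,654.14…
Interest: C$24,360.95 × ((1 + 0.0001)^436 − 1) = C$24,360.95 × 0.04456217… = C$1,085.5768…
Total = C$24,360.95 + C$3,654.1425 + C$1,085.5768… = C$29,100.67

C$29,100.67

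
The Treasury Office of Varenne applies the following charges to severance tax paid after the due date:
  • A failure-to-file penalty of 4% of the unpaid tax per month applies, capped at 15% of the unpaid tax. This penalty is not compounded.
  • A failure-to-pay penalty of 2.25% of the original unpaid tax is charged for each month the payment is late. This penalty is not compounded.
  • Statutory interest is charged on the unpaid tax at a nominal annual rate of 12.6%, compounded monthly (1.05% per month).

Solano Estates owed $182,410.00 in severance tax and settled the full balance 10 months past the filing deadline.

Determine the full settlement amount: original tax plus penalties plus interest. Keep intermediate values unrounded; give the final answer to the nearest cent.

Failure-to-file: 10 × 4% × $182,410.00 = $72,964.00, capped at 15% × $182,410.00 = $27,361.50
Failure-to-pay penalty: 10 × 2.25% × $182,410.00 = $41,042.25
Interest: $182,410.00 × ((1 + 0.0105)^10 − 1) = $182,410.00 × 0.1101028… = $20,083.8426…
Total = $182,410.00 + $68,403.7500 + $20,083.8426… = $270,897.59

$270,897.59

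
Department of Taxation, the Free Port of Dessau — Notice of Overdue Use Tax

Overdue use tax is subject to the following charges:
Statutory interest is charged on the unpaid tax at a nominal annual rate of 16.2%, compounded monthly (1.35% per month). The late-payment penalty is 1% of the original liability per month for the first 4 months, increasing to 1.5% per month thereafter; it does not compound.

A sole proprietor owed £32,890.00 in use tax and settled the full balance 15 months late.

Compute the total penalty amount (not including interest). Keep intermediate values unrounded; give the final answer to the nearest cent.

£6,742.45

Penalty, months 1–4: 4 × 1% × £32,890.00 = £1,315.60
Penalty, months 5–15: 11 × 1.5% × £32,890.00 = £5,426.85
Total penalty = £1,315.60 + £5,426.85 = £6,742.45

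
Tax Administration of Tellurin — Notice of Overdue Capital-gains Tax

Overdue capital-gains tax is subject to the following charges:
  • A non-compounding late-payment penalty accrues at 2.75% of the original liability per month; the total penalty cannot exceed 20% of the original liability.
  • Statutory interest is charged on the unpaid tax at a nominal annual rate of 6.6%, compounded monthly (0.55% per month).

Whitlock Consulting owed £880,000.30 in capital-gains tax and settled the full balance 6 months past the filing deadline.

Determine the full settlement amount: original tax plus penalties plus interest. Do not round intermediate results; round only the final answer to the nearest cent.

Penalty: 6 × 2.75% × £880,000.30 = £145,200.05… (below the 20% cap of £176,000.06)
Interest: £880,000.30 × ((1 + 0.0055)^6 − 1) = £880,000.30 × 0.0334571… = £29,442.2503…
Total = £880,000.30 + £145,200.0495 + £29,442.2503… = £1,054,642.60

£1,054,642.60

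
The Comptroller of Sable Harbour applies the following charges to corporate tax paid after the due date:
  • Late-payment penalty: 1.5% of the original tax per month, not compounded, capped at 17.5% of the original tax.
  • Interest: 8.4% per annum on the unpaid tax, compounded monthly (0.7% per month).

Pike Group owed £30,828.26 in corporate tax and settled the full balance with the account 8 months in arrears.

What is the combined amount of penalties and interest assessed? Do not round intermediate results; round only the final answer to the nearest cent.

£5,468.67

Penalty: 8 × 1.5% × £30,828.26 = £3,699.39… (below the 17.5% cap of £5,394.95…)
Interest: £30,828.26 × ((1 + 0.007)^8 − 1) = £30,828.26 × 0.0573914… = £1,769.2763…
Penalties + interest = £3,699.3912 + £1,769.2763… = £5,468.67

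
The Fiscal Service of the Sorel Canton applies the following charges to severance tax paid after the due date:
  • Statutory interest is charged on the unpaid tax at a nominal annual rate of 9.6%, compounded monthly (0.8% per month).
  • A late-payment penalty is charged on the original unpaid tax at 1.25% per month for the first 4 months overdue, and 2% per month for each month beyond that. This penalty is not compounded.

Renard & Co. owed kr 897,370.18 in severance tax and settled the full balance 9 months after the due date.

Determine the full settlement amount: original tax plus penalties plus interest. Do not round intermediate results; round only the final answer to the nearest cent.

Penalty, months 1–4: 4 × 1.25% × kr 897,370.18 = kr 44,868.51…
Penalty, months 5–9: 5 × 2% × kr 897,370.18 = kr 89,737.02…
Interest: kr 897,370.18 × ((1 + 0.008)^9 − 1) = kr 897,370.18 × 0.0743475… = kr 66,717.2548…
Total = kr 897,370.18 + kr 134,605.5270 + kr 66,717.2548… = kr 1,098,692.96

kr 1,098,692.96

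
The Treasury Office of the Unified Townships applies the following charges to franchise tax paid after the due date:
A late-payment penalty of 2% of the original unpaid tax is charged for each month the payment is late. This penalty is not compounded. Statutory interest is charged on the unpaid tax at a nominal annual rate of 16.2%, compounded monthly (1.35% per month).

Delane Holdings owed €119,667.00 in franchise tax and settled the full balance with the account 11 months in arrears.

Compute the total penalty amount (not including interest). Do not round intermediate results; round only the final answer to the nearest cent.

Late-payment penalty = 2% × €119,667.00 × 11 mo = €26,326.74

€26,326.74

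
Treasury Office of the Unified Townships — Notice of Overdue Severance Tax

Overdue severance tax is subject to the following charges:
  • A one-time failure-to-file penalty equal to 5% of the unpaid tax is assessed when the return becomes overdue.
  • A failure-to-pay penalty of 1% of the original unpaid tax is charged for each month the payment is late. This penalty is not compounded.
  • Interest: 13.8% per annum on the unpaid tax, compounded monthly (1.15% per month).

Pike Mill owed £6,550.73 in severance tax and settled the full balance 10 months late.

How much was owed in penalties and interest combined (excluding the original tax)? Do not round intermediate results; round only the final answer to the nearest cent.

£1,776.15

Failure-to-file penalty: 5% × £6,550.73 = £327.54…
Failure-to-pay penalty = 1% × £6,550.73 × 10 mo = £655.07…
Interest: £6,550.73 × ((1 + 0.0115)^10 − 1) = £6,550.73 × 0.1211375… = £793.5389…
Penalties + interest = £982.6095 + £793.5389… = £1,776.15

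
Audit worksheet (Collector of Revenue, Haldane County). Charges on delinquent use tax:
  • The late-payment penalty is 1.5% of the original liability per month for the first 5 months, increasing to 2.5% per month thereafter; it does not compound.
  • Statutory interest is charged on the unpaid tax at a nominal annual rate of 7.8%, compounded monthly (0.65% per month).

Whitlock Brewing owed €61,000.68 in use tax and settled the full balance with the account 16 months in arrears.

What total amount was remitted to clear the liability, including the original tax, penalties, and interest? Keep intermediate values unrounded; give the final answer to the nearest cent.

Penalty, months 1–5: 5 × 1.5% × €61,000.68 = €4,575.05…
Penalty, months 6–16: 11 × 2.5% × €61,000.68 = €16,775.19…
Interest: €61,000.68 × ((1 + 0.0065)^16 − 1) = €61,000.68 × 0.1092271… = €6,662.9268…
Total = €61,000.68 + €21,350.2380 + €6,662.9268… = €89,013.84

€89,013.84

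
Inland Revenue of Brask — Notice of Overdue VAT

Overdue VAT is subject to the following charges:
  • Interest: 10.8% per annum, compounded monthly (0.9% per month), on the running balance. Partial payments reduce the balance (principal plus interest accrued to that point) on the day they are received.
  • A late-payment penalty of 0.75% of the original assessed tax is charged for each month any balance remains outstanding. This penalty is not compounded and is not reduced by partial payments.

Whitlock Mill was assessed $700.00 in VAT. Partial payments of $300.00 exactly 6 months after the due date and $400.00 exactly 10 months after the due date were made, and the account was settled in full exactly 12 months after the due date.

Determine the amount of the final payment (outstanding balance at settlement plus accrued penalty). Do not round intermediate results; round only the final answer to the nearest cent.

Balance at month 6: $700.0000 × (1 + 0.009)^6 = $738.6608…
After $300.00 payment: $738.6608… − $300.00 = $438.6608…
Balance at month 10: $438.6608… × (1 + 0.009)^4 = $454.6670…
After $400.00 payment: $454.6670… − $400.00 = $54.6670…
Balance at month 12: $54.6670… × (1 + 0.009)^2 = $55.6555…
Penalty: 12 × 0.75% × $700.00 = $63.00
Final settlement = outstanding balance + penalty = $55.6555… + $63.00 = $118.66

$118.66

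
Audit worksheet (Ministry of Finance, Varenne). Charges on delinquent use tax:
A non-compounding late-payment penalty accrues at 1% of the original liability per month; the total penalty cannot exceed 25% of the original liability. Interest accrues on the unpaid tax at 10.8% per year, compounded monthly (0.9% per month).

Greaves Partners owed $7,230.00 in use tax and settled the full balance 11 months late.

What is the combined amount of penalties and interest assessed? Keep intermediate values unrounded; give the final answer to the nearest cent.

$1,544.17

Penalty: 11 × 1% × $7,230.00 = $795.30 (below the 25% cap of $1,807.50)
Interest: $7,230.00 × ((1 + 0.009)^11 − 1) = $7,230.00 × 0.1035775… = $748.8652…
Penalties + interest = $795.3000 + $748.8652… = $1,544.17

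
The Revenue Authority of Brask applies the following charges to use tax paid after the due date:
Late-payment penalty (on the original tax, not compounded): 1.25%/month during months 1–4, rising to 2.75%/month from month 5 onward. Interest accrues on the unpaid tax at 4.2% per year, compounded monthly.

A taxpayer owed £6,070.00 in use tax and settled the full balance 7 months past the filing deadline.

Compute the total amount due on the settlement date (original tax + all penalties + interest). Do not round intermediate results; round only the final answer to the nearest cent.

Penalty, months 1–4: 4 × 1.25% × £6,070.00 = £303.50
Penalty, months 5–7: 3 × 2.75% × £6,070.00 = £500.78…
Interest (4.2%/yr ÷ 12 = 0.35%/month): £6,070.00 × ((1 + 0.0035)^7 − 1) = £150.2856…
Total = £6,070.00 + £804.2750 + £150.2856… = £7,024.56

£7,024.56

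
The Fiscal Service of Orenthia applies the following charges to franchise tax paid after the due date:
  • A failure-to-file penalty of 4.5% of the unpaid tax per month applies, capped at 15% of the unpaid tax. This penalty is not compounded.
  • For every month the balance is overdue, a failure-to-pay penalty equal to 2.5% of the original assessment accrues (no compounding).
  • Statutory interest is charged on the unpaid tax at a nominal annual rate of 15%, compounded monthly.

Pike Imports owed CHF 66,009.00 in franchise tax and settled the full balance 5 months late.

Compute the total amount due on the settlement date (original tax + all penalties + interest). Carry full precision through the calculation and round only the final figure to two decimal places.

Failure-to-file: 5 × 4.5% × CHF 66,009.00 = CHF 14,852.03…, capped at 15% × CHF 66,009.00 = CHF 9,901.35
Failure-to-pay penalty: 5 × 2.5% × CHF 66,009.00 = CHF 8,251.13…
Interest (15%/yr ÷ 12 = 1.25%/month): CHF 66,009.00 × ((1 + 0.0125)^5 − 1) = CHF 4,229.9989…
Total = CHF 66,009.00 + CHF 18,152.4750 + CHF 4,229.9989… = CHF 88,391.47

CHF 88,391.47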